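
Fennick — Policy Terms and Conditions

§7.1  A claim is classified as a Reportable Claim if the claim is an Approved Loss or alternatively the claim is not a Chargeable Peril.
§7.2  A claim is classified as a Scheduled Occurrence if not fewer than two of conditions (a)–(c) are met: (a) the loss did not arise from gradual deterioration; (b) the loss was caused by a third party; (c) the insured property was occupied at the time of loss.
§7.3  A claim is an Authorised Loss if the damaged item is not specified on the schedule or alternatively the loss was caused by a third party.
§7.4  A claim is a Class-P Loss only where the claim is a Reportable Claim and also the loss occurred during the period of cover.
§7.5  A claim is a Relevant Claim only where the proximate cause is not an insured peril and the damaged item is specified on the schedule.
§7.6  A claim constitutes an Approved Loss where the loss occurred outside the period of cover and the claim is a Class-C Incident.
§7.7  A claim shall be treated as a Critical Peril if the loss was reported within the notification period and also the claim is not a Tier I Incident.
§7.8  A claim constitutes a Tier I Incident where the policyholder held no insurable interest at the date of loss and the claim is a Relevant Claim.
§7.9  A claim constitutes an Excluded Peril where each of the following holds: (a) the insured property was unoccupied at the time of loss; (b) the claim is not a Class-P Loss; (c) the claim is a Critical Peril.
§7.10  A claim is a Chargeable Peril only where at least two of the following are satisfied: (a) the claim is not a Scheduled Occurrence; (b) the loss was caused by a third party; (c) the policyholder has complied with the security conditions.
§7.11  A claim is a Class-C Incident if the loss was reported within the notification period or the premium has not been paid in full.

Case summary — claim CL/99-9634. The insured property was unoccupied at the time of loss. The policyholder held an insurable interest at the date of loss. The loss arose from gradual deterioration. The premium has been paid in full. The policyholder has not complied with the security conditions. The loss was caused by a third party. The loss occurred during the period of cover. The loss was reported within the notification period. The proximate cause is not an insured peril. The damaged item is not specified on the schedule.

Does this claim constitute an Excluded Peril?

§7.11 — Class-C Incident: [the loss was reported within the notification period? yes] OR [the premium has not been paid in full? no] → satisfied.
§7.6 — Approved Loss: [the loss occurred outside the period of cover? no] AND [Class-C Incident (§7.11)? yes] → not satisfied.
§7.2 — Scheduled Occurrence: the loss did not arise from gradual deterioration? no; the loss was caused by a third party? yes; the insured property was occupied at the time of loss? no — 1 of 3 hold (need ≥2) → not satisfied.
§7.10 — Chargeable Peril: not a Scheduled Occurrence (§7.2)? yes; the loss was caused by a third party? yes; the policyholder has complied with the security conditions? no — 2 of 3 hold (need ≥2) → satisfied.
§7.1 — Reportable Claim: [Approved Loss (§7.6)? no] OR [not a Chargeable Peril (§7.10)? no] → not satisfied.
§7.4 — Class-P Loss: [Reportable Claim (§7.1)? no] AND [the loss occurred during the period of cover? yes] → not satisfied.
§7.5 — Relevant Claim: [the proximate cause is not an insured peril? yes] AND [the damaged item is specified on the schedule? no] → not satisfied.
§7.8 — Tier I Incident: [the policyholder held no insurable interest at the date of loss? no] AND [Relevant Claim (§7.5)? no] → not satisfied.
§7.7 — Critical Peril: [the loss was reported within the notification period? yes] AND [not a Tier I Incident (§7.8)? yes] → satisfied.
§7.9 — Excluded Peril: [the insured property was unoccupied at the time of loss? yes] AND [not a Class-P Loss (§7.4)? yes] AND [Critical Peril (§7.7)? yes] → satisfied.

Yes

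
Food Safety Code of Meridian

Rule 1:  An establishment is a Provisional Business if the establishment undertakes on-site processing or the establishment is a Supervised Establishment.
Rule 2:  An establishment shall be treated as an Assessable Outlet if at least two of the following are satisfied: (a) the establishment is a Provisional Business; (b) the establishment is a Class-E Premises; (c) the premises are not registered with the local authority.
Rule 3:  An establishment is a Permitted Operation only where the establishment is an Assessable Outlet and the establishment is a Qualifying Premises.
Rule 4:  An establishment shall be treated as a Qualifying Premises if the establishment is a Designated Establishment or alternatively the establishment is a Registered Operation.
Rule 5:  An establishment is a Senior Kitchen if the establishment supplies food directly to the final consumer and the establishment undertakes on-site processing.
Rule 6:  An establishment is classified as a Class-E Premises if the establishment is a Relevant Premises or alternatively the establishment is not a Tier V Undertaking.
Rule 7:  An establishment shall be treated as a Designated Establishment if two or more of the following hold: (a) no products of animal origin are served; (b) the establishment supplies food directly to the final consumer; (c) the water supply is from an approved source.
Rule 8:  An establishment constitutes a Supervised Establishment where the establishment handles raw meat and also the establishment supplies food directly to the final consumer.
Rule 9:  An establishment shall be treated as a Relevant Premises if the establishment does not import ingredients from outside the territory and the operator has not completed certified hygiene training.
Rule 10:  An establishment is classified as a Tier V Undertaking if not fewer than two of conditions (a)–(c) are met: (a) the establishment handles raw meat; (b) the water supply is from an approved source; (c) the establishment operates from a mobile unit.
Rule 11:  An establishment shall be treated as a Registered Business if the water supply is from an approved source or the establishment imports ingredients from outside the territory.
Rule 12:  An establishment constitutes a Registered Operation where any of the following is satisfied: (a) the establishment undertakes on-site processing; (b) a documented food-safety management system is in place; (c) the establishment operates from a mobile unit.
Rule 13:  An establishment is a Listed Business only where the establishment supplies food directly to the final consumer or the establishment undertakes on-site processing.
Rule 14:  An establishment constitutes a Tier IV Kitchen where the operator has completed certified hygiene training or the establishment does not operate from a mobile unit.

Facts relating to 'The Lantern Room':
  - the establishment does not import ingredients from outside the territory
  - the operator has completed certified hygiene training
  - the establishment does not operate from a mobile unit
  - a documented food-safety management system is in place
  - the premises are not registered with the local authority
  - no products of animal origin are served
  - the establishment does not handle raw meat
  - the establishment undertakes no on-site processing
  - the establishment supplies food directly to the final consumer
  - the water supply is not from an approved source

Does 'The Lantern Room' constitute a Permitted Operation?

rule 8 — Supervised Establishment: [the establishment handles raw meat? no] AND [the establishment supplies food directly to the final consumer? yes] → not satisfied.
rule 1 — Provisional Business: [the establishment undertakes on-site processing? no] OR [Supervised Establishment (rule 8)? no] → not satisfied.
rule 9 — Relevant Premises: [the establishment does not import ingredients from outside the territory? yes] AND [the operator has not completed certified hygiene training? no] → not satisfied.
rule 10 — Tier V Undertaking: the establishment handles raw meat? no; the water supply is from an approved source? no; the establishment operates from a mobile unit? no — 0 of 3 hold (need ≥2) → not satisfied.
rule 6 — Class-E Premises: [Relevant Premises (rule 9)? no] OR [not a Tier V Undertaking (rule 10)? yes] → satisfied.
rule 2 — Assessable Outlet: Provisional Business (rule 1)? no; Class-E Premises (rule 6)? yes; the premises are not registered with the local authority? yes — 2 of 3 hold (need ≥2) → satisfied.
rule 7 — Designated Establishment: no products of animal origin are served? yes; the establishment supplies food directly to the final consumer? yes; the water supply is from an approved source? no — 2 of 3 hold (need ≥2) → satisfied.
rule 12 — Registered Operation: [the establishment undertakes on-site processing? no] OR [a documented food-safety management system is in place? yes] OR [the establishment operates from a mobile unit? no] → satisfied.
rule 4 — Qualifying Premises: [Designated Establishment (rule 7)? yes] OR [Registered Operation (rule 12)? yes] → satisfied.
rule 3 — Permitted Operation: [Assessable Outlet (rule 2)? yes] AND [Qualifying Premises (rule 4)? yes] → satisfied.

Yes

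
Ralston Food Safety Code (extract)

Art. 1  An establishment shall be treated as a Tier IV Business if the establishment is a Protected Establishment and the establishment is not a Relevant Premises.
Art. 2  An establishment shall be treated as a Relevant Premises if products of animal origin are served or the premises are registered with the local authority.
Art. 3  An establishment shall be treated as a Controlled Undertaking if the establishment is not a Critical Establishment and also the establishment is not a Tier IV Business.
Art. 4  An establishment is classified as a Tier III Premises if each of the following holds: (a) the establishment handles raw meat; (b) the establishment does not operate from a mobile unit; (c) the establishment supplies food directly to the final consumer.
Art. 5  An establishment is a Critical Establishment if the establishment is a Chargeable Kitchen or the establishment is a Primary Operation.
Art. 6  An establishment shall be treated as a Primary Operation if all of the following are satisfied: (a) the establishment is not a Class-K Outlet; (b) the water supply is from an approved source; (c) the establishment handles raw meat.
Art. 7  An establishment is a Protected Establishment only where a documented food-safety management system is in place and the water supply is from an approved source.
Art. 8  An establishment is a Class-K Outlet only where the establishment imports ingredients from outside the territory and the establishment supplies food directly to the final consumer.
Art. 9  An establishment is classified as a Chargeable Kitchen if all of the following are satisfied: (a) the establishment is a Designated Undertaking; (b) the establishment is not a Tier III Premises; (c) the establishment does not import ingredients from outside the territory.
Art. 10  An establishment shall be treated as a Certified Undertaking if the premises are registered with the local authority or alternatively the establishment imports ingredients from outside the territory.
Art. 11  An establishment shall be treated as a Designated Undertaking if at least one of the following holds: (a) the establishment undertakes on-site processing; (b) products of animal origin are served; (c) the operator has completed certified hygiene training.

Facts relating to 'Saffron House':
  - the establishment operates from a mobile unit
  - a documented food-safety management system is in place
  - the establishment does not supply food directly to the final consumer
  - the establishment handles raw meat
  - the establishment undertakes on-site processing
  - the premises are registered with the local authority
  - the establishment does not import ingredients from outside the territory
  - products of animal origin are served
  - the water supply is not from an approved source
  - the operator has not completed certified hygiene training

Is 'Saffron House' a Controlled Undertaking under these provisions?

article 11 — Designated Undertaking: [the establishment undertakes on-site processing? yes] OR [products of animal origin are served? yes] OR [the operator has completed certified hygiene training? no] → satisfied.
article 4 — Tier III Premises: [the establishment handles raw meat? yes] AND [the establishment does not operate from a mobile unit? no] AND [the establishment supplies food directly to the final consumer? no] → not satisfied.
article 9 — Chargeable Kitchen: [Designated Undertaking (article 11)? yes] AND [not a Tier III Premises (article 4)? yes] AND [the establishment does not import ingredients from outside the territory? yes] → satisfied.
article 8 — Class-K Outlet: [the establishment imports ingredients from outside the territory? no] AND [the establishment supplies food directly to the final consumer? no] → not satisfied.
article 6 — Primary Operation: [not a Class-K Outlet (article 8)? yes] AND [the water supply is from an approved source? no] AND [the establishment handles raw meat? yes] → not satisfied.
article 5 — Critical Establishment: [Chargeable Kitchen (article 9)? yes] OR [Primary Operation (article 6)? no] → satisfied.
article 7 — Protected Establishment: [a documented food-safety management system is in place? yes] AND [the water supply is from an approved source? no] → not satisfied.
article 2 — Relevant Premises: [products of animal origin are served? yes] OR [the premises are registered with the local authority? yes] → satisfied.
article 1 — Tier IV Business: [Protected Establishment (article 7)? no] AND [not a Relevant Premises (article 2)? no] → not satisfied.
article 3 — Controlled Undertaking: [not a Critical Establishment (article 5)? no] AND [not a Tier IV Business (article 1)? yes] → not satisfied.

No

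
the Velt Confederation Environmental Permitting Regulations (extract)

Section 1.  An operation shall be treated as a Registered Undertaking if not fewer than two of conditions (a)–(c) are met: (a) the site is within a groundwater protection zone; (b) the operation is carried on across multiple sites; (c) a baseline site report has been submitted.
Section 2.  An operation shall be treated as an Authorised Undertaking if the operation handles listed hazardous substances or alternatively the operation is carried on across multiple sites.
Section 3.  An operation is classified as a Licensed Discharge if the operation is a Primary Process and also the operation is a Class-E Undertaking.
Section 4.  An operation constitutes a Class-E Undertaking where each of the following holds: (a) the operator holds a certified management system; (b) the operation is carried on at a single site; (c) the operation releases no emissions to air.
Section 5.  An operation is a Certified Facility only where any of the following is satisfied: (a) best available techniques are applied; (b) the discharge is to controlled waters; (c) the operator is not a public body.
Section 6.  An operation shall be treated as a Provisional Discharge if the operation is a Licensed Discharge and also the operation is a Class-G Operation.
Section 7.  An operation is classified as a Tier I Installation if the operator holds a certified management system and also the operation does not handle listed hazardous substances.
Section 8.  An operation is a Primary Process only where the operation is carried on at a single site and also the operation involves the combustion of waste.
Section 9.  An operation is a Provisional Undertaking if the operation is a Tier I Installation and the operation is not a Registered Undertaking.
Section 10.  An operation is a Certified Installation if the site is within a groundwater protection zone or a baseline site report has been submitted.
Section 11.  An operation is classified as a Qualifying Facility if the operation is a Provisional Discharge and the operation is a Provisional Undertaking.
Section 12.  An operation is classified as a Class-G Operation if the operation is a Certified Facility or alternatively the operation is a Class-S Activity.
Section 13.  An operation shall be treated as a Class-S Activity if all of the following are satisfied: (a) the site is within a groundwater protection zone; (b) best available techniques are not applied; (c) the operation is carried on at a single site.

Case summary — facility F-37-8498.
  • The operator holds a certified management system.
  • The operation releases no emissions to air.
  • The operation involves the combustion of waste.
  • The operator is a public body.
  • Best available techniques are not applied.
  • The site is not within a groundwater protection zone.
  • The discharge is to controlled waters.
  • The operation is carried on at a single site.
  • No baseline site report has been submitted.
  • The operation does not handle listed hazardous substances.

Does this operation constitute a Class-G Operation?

Yes

section 5 — Certified Facility: [best available techniques are applied? no] OR [the discharge is to controlled waters? yes] OR [the operator is not a public body? no] → satisfied.
section 13 — Class-S Activity: [the site is within a groundwater protection zone? no] AND [best available techniques are not applied? yes] AND [the operation is carried on at a single site? yes] → not satisfied.
section 12 — Class-G Operation: [Certified Facility (section 5)? yes] OR [Class-S Activity (section 13)? no] → satisfied.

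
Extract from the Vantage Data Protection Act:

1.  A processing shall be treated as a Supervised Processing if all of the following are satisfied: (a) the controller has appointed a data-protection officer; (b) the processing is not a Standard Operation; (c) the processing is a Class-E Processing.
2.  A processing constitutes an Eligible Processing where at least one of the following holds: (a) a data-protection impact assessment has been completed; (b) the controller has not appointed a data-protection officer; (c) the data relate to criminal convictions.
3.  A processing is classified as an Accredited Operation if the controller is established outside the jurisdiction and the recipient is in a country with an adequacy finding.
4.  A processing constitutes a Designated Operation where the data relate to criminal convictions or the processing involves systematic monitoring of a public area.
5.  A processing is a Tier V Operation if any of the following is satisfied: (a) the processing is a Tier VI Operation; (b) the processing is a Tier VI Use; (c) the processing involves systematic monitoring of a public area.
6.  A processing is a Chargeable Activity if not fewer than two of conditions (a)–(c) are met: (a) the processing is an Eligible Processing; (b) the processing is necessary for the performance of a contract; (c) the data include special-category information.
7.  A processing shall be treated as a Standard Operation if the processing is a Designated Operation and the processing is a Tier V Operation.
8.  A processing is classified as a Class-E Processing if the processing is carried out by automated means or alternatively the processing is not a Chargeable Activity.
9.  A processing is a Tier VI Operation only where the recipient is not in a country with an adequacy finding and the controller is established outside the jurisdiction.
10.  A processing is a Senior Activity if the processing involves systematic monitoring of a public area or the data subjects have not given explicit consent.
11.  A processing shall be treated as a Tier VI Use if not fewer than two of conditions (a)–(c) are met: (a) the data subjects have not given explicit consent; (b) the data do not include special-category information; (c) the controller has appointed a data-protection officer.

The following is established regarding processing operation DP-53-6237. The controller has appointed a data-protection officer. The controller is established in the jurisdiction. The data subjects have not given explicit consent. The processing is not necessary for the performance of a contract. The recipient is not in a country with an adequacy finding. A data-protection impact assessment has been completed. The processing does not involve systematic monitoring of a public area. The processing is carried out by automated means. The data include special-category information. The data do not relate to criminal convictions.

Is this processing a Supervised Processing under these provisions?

paragraph 4 — Designated Operation: [the data relate to criminal convictions? no] OR [the processing involves systematic monitoring of a public area? no] → not satisfied.
paragraph 9 — Tier VI Operation: [the recipient is not in a country with an adequacy finding? yes] AND [the controller is established outside the jurisdiction? no] → not satisfied.
paragraph 11 — Tier VI Use: the data subjects have not given explicit consent? yes; the data do not include special-category information? no; the controller has appointed a data-protection officer? yes — 2 of 3 hold (need ≥2) → satisfied.
paragraph 5 — Tier V Operation: [Tier VI Operation (paragraph 9)? no] OR [Tier VI Use (paragraph 11)? yes] OR [the processing involves systematic monitoring of a public area? no] → satisfied.
paragraph 7 — Standard Operation: [Designated Operation (paragraph 4)? no] AND [Tier V Operation (paragraph 5)? yes] → not satisfied.
paragraph 2 — Eligible Processing: [a data-protection impact assessment has been completed? yes] OR [the controller has not appointed a data-protection officer? no] OR [the data relate to criminal convictions? no] → satisfied.
paragraph 6 — Chargeable Activity: Eligible Processing (paragraph 2)? yes; the processing is necessary for the performance of a contract? no; the data include special-category information? yes — 2 of 3 hold (need ≥2) → satisfied.
paragraph 8 — Class-E Processing: [the processing is carried out by automated means? yes] OR [not a Chargeable Activity (paragraph 6)? no] → satisfied.
paragraph 1 — Supervised Processing: [the controller has appointed a data-protection officer? yes] AND [not a Standard Operation (paragraph 7)? yes] AND [Class-E Processing (paragraph 8)? yes] → satisfied.

Yes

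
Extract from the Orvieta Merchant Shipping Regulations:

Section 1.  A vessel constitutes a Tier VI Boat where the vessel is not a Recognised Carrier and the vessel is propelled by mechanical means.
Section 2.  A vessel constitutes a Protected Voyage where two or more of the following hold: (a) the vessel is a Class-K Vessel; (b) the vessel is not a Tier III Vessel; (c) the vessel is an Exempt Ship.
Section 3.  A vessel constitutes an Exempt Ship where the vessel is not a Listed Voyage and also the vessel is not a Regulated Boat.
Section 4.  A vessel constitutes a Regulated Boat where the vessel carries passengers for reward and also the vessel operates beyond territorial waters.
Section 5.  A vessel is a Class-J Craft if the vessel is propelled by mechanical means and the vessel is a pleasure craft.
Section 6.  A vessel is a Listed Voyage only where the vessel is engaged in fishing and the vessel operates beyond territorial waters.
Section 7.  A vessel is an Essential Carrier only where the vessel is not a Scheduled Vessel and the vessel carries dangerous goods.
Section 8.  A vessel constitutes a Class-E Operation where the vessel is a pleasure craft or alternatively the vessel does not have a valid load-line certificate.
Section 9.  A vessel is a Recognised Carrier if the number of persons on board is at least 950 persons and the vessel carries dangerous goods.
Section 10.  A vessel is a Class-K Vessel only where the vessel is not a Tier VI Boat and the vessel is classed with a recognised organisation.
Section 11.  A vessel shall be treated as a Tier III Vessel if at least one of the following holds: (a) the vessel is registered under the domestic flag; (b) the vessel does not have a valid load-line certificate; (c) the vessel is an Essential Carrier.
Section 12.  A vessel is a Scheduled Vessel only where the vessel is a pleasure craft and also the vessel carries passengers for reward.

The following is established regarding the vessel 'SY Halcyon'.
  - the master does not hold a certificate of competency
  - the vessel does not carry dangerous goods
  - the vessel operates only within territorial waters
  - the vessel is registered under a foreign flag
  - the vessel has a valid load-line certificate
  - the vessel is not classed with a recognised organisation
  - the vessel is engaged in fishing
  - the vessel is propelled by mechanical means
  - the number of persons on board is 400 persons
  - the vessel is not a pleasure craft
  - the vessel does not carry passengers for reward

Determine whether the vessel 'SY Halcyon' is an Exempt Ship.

Under section 6: the vessel is engaged in fishing? yes; and the vessel operates beyond territorial waters? no. So the vessel is not a Listed Voyage.
Under section 4: the vessel carries passengers for reward? no; and the vessel operates beyond territorial waters? no. So the vessel is not a Regulated Boat.
Under section 3: not a Listed Voyage (section 6)? yes; and not a Regulated Boat (section 4)? yes. So the vessel is an Exempt Ship.

Yes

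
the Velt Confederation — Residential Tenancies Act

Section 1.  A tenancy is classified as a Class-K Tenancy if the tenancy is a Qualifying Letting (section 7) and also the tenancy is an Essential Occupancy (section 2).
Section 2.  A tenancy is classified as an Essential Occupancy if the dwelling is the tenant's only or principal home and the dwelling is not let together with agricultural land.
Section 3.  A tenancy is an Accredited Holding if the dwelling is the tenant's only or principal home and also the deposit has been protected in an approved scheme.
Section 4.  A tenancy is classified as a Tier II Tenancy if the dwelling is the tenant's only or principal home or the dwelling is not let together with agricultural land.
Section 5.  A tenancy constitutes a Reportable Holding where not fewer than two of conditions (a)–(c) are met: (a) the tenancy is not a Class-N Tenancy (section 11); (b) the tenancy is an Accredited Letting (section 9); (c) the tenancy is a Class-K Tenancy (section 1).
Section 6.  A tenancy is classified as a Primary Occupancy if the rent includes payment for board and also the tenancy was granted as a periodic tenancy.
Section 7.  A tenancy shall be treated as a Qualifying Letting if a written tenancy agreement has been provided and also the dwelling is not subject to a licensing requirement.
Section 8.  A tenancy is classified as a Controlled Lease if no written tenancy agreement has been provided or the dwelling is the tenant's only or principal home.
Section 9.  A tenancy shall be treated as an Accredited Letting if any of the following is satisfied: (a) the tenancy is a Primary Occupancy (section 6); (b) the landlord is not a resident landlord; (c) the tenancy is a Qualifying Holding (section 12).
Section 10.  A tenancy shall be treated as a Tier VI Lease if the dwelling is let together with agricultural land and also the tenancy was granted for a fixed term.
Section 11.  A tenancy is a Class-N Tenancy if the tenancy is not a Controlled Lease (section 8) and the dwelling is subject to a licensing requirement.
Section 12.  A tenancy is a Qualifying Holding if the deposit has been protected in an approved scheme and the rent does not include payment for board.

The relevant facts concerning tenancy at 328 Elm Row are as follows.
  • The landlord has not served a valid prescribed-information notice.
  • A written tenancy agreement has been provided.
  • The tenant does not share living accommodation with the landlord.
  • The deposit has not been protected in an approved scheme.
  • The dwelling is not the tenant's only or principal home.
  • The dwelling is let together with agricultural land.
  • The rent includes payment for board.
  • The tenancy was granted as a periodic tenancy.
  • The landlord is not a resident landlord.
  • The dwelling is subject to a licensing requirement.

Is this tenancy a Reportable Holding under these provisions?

section 8 — Controlled Lease: [no written tenancy agreement has been provided? no] OR [the dwelling is the tenant's only or principal home? no] → not satisfied.
section 11 — Class-N Tenancy: [not a Controlled Lease (section 8)? yes] AND [the dwelling is subject to a licensing requirement? yes] → satisfied.
section 6 — Primary Occupancy: [the rent includes payment for board? yes] AND [the tenancy was granted as a periodic tenancy? yes] → satisfied.
section 12 — Qualifying Holding: [the deposit has been protected in an approved scheme? no] AND [the rent does not include payment for board? no] → not satisfied.
section 9 — Accredited Letting: [Primary Occupancy (section 6)? yes] OR [the landlord is not a resident landlord? yes] OR [Qualifying Holding (section 12)? no] → satisfied.
section 7 — Qualifying Letting: [a written tenancy agreement has been provided? yes] AND [the dwelling is not subject to a licensing requirement? no] → not satisfied.
section 2 — Essential Occupancy: [the dwelling is the tenant's only or principal home? no] AND [the dwelling is not let together with agricultural land? no] → not satisfied.
section 1 — Class-K Tenancy: [Qualifying Letting (section 7)? no] AND [Essential Occupancy (section 2)? no] → not satisfied.
section 5 — Reportable Holding: not a Class-N Tenancy (section 11)? no; Accredited Letting (section 9)? yes; Class-K Tenancy (section 1)? no — 1 of 3 hold (need ≥2) → not satisfied.

No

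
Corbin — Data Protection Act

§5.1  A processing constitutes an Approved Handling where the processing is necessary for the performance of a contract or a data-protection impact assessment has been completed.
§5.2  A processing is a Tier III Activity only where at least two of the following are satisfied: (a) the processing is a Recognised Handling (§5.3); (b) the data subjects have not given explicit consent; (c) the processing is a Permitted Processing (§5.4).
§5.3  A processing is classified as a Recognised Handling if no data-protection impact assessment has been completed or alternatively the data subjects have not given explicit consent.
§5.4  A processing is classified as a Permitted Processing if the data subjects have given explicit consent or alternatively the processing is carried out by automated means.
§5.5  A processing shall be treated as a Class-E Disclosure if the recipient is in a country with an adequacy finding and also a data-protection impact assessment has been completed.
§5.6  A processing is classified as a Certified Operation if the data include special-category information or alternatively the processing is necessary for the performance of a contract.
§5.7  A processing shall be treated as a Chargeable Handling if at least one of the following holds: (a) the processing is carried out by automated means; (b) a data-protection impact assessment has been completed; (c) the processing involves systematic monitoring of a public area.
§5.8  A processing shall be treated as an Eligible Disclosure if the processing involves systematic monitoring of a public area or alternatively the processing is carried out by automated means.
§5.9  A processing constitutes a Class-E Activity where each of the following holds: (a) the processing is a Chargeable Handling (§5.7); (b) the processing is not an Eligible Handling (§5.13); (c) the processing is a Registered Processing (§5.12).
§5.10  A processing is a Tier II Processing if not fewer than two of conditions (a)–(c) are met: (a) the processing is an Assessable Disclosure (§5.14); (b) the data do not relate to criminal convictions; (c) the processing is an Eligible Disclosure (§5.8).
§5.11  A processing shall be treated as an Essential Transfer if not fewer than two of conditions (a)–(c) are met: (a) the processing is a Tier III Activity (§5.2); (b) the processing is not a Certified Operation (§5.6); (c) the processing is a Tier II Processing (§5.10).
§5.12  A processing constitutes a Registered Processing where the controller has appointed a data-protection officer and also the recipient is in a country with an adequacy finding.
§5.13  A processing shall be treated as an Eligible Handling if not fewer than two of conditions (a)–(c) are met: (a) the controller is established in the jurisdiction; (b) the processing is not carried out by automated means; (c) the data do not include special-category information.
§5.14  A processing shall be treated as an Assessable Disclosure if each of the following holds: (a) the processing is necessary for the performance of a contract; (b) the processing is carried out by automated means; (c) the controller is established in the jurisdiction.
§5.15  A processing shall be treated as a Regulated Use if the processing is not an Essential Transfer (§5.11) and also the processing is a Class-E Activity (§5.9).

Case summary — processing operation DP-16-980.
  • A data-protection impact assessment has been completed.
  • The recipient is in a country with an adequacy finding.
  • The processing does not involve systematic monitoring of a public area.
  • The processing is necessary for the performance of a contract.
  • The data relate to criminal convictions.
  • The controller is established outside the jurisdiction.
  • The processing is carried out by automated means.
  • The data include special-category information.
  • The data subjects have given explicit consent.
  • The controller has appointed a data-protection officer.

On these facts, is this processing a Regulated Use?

Under §5.3: no data-protection impact assessment has been completed? no; or the data subjects have not given explicit consent? no. So the processing is not a Recognised Handling.
Under §5.4: the data subjects have given explicit consent? yes; or the processing is carried out by automated means? yes. So the processing is a Permitted Processing.
Under §5.2: Recognised Handling (§5.3)? no; the data subjects have not given explicit consent? no; Permitted Processing (§5.4)? yes — 1 of 3 hold (need ≥2) → not satisfied.
Under §5.6: the data include special-category information? yes; or the processing is necessary for the performance of a contract? yes. So the processing is a Certified Operation.
Under §5.14: the processing is necessary for the performance of a contract? yes; and the processing is carried out by automated means? yes; and the controller is established in the jurisdiction? no. So the processing is not an Assessable Disclosure.
Under §5.8: the processing involves systematic monitoring of a public area? no; or the processing is carried out by automated means? yes. So the processing is an Eligible Disclosure.
Under §5.10: Assessable Disclosure (§5.14)? no; the data do not relate to criminal convictions? no; Eligible Disclosure (§5.8)? yes — 1 of 3 hold (need ≥2) → not satisfied.
Under §5.11: Tier III Activity (§5.2)? no; not a Certified Operation (§5.6)? no; Tier II Processing (§5.10)? no — 0 of 3 hold (need ≥2) → not satisfied.
Under §5.7: the processing is carried out by automated means? yes; or a data-protection impact assessment has been completed? yes; or the processing involves systematic monitoring of a public area? no. So the processing is a Chargeable Handling.
Under §5.13: the controller is established in the jurisdiction? no; the processing is not carried out by automated means? no; the data do not include special-category information? no — 0 of 3 hold (need ≥2) → not satisfied.
Under §5.12: the controller has appointed a data-protection officer? yes; and the recipient is in a country with an adequacy finding? yes. So the processing is a Registered Processing.
Under §5.9: Chargeable Handling (§5.7)? yes; and not an Eligible Handling (§5.13)? yes; and Registered Processing (§5.12)? yes. So the processing is a Class-E Activity.
Under §5.15: not an Essential Transfer (§5.11)? yes; and Class-E Activity (§5.9)? yes. So the processing is a Regulated Use.

Yes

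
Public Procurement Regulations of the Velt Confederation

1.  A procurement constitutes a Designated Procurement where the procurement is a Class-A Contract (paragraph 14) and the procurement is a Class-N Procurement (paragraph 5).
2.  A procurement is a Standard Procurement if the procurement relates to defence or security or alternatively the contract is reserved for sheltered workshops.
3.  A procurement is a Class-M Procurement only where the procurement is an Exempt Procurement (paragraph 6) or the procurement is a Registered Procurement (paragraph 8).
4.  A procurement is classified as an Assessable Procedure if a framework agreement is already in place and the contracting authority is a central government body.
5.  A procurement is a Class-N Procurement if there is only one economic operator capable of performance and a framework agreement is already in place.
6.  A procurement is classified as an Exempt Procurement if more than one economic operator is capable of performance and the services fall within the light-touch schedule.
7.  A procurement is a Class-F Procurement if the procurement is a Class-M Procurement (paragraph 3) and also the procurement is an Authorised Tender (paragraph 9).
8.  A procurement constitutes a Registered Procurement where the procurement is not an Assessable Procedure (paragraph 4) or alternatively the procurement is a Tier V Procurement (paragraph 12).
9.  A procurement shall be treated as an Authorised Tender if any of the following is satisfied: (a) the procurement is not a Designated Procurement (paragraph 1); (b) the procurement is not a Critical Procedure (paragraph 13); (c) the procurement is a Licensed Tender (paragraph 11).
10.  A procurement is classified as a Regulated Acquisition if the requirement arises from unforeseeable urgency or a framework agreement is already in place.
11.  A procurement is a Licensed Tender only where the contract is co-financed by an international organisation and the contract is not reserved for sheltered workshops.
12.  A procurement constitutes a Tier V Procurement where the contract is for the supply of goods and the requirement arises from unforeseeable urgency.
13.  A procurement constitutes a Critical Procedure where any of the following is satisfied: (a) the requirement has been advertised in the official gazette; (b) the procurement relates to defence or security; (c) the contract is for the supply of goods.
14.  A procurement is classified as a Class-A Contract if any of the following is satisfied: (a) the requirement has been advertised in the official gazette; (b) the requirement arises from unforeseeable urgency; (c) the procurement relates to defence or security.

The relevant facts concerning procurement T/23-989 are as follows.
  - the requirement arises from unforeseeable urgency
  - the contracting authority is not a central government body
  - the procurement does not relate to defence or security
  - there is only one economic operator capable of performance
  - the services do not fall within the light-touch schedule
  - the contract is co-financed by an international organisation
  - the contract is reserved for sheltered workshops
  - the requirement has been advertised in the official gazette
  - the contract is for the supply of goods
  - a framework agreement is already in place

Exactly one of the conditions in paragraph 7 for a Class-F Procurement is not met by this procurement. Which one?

Authorised Tender

Under paragraph 6: more than one economic operator is capable of performance? no; and the services fall within the light-touch schedule? no. So the procurement is not an Exempt Procurement.
Under paragraph 4: a framework agreement is already in place? yes; and the contracting authority is a central government body? no. So the procurement is not an Assessable Procedure.
Under paragraph 12: the contract is for the supply of goods? yes; and the requirement arises from unforeseeable urgency? yes. So the procurement is a Tier V Procurement.
Under paragraph 8: not an Assessable Procedure (paragraph 4)? yes; or Tier V Procurement (paragraph 12)? yes. So the procurement is a Registered Procurement.
Under paragraph 3: Exempt Procurement (paragraph 6)? no; or Registered Procurement (paragraph 8)? yes. So the procurement is a Class-M Procurement.
Under paragraph 14: the requirement has been advertised in the official gazette? yes; or the requirement arises from unforeseeable urgency? yes; or the procurement relates to defence or security? no. So the procurement is a Class-A Contract.
Under paragraph 5: there is only one economic operator capable of performance? yes; and a framework agreement is already in place? yes. So the procurement is a Class-N Procurement.
Under paragraph 1: Class-A Contract (paragraph 14)? yes; and Class-N Procurement (paragraph 5)? yes. So the procurement is a Designated Procurement.
Under paragraph 13: the requirement has been advertised in the official gazette? yes; or the procurement relates to defence or security? no; or the contract is for the supply of goods? yes. So the procurement is a Critical Procedure.
Under paragraph 11: the contract is co-financed by an international organisation? yes; and the contract is not reserved for sheltered workshops? no. So the procurement is not a Licensed Tender.
Under paragraph 9: not a Designated Procurement (paragraph 1)? no; or not a Critical Procedure (paragraph 13)? no; or Licensed Tender (paragraph 11)? no. So the procurement is not an Authorised Tender.
Under paragraph 7: Class-M Procurement (paragraph 3)? yes; and Authorised Tender (paragraph 9)? no. So the procurement is not a Class-F Procurement.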